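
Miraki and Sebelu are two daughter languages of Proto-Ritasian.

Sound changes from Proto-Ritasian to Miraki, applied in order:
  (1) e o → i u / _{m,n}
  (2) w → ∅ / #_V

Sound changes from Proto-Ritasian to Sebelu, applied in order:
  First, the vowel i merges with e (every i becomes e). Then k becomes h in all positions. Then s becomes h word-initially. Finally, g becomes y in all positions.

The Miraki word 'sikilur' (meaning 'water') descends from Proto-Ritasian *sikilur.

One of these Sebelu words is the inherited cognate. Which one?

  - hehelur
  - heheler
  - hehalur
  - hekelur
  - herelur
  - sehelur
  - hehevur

hehelur

Sebelu: start from *sikilur.
  rule 1 (vowel merger): sikilur → sekelur
  rule 2 (unconditioned shift): sekelur → sehelur
  rule 3 (debuccalisation): sehelur → hehelur
  rule 4: no change — hehelur
  ⇒ Sebelu hehelur
Only 'hehelur' matches the regular Sebelu development of *sikilur.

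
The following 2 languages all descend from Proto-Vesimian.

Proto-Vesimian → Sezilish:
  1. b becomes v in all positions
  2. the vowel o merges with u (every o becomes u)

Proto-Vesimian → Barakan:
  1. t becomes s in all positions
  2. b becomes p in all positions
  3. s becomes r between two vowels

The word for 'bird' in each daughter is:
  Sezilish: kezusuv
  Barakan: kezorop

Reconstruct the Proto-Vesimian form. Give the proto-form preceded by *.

Position 7: Sezilish has v, Barakan has p. Taking the neighbouring segments as reconstructed: Sezilish v could go back to *b or *v; Barakan p could go back to *p or *b — the one source consistent with every daughter is *b.
Position 6: Sezilish has u, Barakan has o. Barakan preserves o here (none of its changes turn any other segment into o), so the proto-segment is *o.
Position 4: Sezilish has u, Barakan has o. Barakan preserves o here (none of its changes turn any other segment into o), so the proto-segment is *o.
This points to *kezosob. Verify forward in each daughter:
Sezilish: *kezosob > kezosov > kezusuv  (by unconditioned shift, vowel merger)
Barakan: start from *kezosob.
  rule 1: no change — kezosob
  rule 2 (unconditioned shift): kezosob → kezosop
  rule 3 (rhotacism): kezosop → kezorop
  ⇒ Barakan kezorop
*kezosob is the unique common source.

*kezosob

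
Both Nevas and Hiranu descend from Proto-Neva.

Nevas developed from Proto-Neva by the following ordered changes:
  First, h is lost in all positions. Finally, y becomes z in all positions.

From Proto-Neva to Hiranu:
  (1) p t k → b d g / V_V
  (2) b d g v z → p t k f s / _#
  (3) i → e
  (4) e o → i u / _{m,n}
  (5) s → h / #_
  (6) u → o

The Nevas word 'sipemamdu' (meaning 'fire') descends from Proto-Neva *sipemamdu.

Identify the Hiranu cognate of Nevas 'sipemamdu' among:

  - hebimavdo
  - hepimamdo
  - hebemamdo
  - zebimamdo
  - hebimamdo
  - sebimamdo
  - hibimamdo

hebimamdo

Hiranu: *sipemamdu > sibemamdu > sebemamdu > sebimamdu > hebimamdu > hebimamdo  (by intervocalic voicing, vowel merger, pre-nasal raising, debuccalisation, vowel merger)
Only 'hebimamdo' matches the regular Hiranu development of *sipemamdu.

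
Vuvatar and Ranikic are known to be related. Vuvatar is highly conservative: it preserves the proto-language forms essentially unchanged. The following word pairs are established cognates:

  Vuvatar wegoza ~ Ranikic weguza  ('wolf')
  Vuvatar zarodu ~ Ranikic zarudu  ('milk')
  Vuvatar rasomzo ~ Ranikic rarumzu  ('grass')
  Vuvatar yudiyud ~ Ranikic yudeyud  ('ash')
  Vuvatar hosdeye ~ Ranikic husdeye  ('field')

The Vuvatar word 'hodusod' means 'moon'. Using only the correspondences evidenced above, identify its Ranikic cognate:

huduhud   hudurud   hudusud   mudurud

wegoza ~ weguza, zarodu ~ zarudu — Vuvatar o corresponds to Ranikic u after a consonant, before a consonant other than r, m, n, p, b, f, v.
rasomzo ~ rarumzu — Vuvatar s corresponds to Ranikic r between vowels (before a back vowel).
Applying these to Vuvatar 'hodusod':
  hodusod → hudusod   (o→u after a consonant, before a consonant other than r, m, n, p, b, f, v)
  hudusod → hudurod   (s→r between vowels (before a back vowel))
  hudurod → hudurud   (o→u after a consonant, before a consonant other than r, m, n, p, b, f, v)
So the Ranikic cognate is 'hudurud'.

hudurud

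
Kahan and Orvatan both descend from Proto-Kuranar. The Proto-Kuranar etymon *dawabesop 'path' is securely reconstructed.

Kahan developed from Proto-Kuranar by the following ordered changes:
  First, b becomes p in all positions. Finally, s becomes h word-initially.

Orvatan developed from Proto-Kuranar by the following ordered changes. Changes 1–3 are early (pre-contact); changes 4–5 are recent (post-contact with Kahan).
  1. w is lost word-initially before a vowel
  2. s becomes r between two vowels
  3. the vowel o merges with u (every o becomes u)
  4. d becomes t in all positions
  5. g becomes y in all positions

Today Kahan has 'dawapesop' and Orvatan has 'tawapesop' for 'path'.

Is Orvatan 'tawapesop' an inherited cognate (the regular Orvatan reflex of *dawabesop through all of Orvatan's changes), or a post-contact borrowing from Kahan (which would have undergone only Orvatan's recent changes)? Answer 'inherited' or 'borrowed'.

borrowed

If inherited, *dawabesop would pass through all of Orvatan's changes:
Orvatan: start from *dawabesop.
  rule 1: no change — dawabesop
  rule 2 (rhotacism): dawabesop → dawaberop
  rule 3 (vowel merger): dawaberop → dawaberup
  rule 4 (unconditioned shift): dawaberup → tawaberup
  rule 5: no change — tawaberup
  ⇒ Orvatan tawaberup
If borrowed from Kahan 'dawapesop' after the early changes, it would undergo only the recent ones:
  rule 4 (unconditioned shift): dawapesop → tawapesop
  rule 5 (unconditioned shift): no change (tawapesop)
  ⇒ as a loan: tawapesop
Orvatan 'tawapesop' matches the loan outcome 'tawapesop', not the inherited 'tawaberup' — it skipped the early Orvatan changes, so it was borrowed from Kahan.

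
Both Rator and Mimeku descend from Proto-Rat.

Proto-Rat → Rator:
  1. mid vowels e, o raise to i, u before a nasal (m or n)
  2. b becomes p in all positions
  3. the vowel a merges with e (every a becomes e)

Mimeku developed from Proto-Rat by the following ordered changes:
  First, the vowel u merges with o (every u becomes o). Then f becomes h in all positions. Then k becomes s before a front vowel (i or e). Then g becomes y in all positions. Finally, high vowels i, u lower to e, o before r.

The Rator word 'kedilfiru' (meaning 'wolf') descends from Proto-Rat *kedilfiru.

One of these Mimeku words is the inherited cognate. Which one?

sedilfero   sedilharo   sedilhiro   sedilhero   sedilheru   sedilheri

sedilhero

Mimeku: *kedilfiru
  kedilfiru → kedilfiro   [vowel merger]
  kedilfiro → kedilhiro   [unconditioned shift]
  kedilhiro → sedilhiro   [palatalisation]
  sedilhiro (rule 4 does not apply)
  sedilhiro → sedilhero   [pre-rhotic lowering]
  giving Mimeku sedilhero.
Only 'sedilhero' matches the regular Mimeku development of *kedilfiru.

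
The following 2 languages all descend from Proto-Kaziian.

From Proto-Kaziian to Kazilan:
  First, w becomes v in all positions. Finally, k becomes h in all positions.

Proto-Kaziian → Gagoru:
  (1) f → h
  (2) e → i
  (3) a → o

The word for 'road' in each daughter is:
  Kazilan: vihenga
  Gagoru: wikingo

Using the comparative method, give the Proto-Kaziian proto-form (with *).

Position 3: Kazilan has h, Gagoru has k. Gagoru preserves k here (none of its changes turn any other segment into k), so the proto-segment is *k.
Position 4: Kazilan has e, Gagoru has i. Kazilan preserves e here (none of its changes turn any other segment into e), so the proto-segment is *e.
This points to *wikenga. Verify forward in each daughter:
Kazilan: *wikenga
  wikenga → vikenga   [unconditioned shift]
  vikenga → vihenga   [unconditioned shift]
  giving Kazilan vihenga.
Gagoru: *wikenga
  wikenga (rule 1 does not apply)
  wikenga → wikinga   [vowel merger]
  wikinga → wikingo   [vowel merger]
  giving Gagoru wikingo.
No other proto-form is consistent with every reflex, so the reconstruction is *wikenga.

*wikenga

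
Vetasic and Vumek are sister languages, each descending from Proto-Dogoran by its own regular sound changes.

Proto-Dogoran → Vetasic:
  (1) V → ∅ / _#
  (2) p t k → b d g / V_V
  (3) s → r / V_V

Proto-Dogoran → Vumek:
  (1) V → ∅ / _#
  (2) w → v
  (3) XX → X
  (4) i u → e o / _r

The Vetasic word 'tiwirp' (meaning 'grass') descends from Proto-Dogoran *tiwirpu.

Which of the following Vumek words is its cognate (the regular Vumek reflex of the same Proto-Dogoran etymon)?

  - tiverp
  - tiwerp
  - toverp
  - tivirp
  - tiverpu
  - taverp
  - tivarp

tiverp

Vumek: start from *tiwirpu.
  rule 1 (apocope): tiwirpu → tiwirp
  rule 2 (unconditioned shift): tiwirp → tivirp
  rule 3: no change — tivirp
  rule 4 (pre-rhotic lowering): tivirp → tiverp
  ⇒ Vumek tiverp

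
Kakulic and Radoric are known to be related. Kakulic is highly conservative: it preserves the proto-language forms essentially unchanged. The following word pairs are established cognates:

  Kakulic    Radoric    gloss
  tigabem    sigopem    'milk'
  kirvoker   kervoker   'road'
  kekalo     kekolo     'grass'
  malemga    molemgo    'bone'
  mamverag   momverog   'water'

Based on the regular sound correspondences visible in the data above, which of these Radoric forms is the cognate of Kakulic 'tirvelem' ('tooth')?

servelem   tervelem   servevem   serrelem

servelem

tigabem ~ sigopem — Kakulic t corresponds to Radoric s word-initially before a front vowel.
kirvoker ~ kervoker — Kakulic i corresponds to Radoric e after a consonant, before r.
Applying these to Kakulic 'tirvelem':
  tirvelem → sirvelem   (t→s word-initially before a front vowel)
  sirvelem → servelem   (i→e after a consonant, before r)
So the Radoric cognate is 'servelem'.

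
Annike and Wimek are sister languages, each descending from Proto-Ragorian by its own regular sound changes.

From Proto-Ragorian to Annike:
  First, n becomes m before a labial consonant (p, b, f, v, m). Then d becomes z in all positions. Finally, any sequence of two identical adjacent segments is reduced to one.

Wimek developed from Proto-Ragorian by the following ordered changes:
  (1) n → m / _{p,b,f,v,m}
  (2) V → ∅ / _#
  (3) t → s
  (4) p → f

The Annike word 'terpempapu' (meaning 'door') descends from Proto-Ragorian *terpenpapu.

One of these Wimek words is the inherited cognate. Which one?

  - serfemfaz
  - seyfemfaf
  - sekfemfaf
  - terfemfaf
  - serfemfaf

serfemfaf

Wimek: *terpenpapu > terpempapu > terpempap > serpempap > serfemfaf  (by nasal place assimilation, apocope, unconditioned shift, unconditioned shift)
Only 'serfemfaf' matches the regular Wimek development of *terpenpapu.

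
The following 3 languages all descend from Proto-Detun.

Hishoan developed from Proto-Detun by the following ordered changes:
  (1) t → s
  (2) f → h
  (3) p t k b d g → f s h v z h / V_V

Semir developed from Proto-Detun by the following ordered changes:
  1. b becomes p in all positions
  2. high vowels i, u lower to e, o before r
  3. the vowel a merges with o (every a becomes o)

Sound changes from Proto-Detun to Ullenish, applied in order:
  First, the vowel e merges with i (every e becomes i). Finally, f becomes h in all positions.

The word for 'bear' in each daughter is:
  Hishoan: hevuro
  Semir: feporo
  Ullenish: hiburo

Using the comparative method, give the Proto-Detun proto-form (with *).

*feburo

Position 3: Hishoan has v, Semir has p, Ullenish has b. Ullenish preserves b here (none of its changes turn any other segment into b), so the proto-segment is *b.
Position 1: Hishoan has h, Semir has f, Ullenish has h. Semir preserves f here (none of its changes turn any other segment into f), so the proto-segment is *f.
This points to *feburo. Verify forward in each daughter:
Hishoan: *feburo
  feburo (rule 1 does not apply)
  feburo → heburo   [unconditioned shift]
  heburo → hevuro   [intervocalic lenition]
  giving Hishoan hevuro.
Semir: start from *feburo.
  rule 1 (unconditioned shift): feburo → fepuro
  rule 2 (pre-rhotic lowering): fepuro → feporo
  rule 3: no change — feporo
  ⇒ Semir feporo
Ullenish: *feburo > fiburo > hiburo  (by vowel merger, unconditioned shift)
Only *feburo yields all of Hishoan hevuro, Semir feporo, Ullenish hiburo.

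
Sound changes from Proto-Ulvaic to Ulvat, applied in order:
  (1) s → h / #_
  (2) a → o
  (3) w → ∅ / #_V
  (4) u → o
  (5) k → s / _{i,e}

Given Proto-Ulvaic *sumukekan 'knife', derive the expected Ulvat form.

homosekon

Ulvat: *sumukekan
  sumukekan → humukekan   [debuccalisation]
  humukekan → humukekon   [vowel merger]
  humukekon (rule 3 does not apply)
  humukekon → homokekon   [vowel merger]
  homokekon → homosekon   [palatalisation]
  giving Ulvat homosekon.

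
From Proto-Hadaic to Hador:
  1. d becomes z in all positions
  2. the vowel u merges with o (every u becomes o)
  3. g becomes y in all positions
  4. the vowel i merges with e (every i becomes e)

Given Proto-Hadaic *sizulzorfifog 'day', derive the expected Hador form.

Hador: *sizulzorfifog
  sizulzorfifog (rule 1 does not apply)
  sizulzorfifog → sizolzorfifog   [vowel merger]
  sizolzorfifog → sizolzorfifoy   [unconditioned shift]
  sizolzorfifoy → sezolzorfefoy   [vowel merger]
  giving Hador sezolzorfefoy.

sezolzorfefoy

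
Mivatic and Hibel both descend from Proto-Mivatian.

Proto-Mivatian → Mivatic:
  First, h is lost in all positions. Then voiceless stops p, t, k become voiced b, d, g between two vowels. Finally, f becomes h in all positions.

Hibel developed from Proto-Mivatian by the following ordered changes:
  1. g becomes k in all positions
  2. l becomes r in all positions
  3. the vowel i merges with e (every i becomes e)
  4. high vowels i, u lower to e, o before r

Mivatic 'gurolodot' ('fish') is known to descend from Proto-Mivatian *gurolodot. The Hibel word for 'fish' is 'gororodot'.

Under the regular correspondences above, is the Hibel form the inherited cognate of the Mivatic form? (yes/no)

no

Derive the expected Hibel reflex of *gurolodot:
Hibel: *gurolodot > kurolodot > kurorodot > kororodot  (by unconditioned shift, unconditioned shift, pre-rhotic lowering)
The regular Hibel reflex would be 'kororodot', but the attested form is 'gororodot'. The correspondence is irregular, so they are not cognates (the Hibel form has a different source).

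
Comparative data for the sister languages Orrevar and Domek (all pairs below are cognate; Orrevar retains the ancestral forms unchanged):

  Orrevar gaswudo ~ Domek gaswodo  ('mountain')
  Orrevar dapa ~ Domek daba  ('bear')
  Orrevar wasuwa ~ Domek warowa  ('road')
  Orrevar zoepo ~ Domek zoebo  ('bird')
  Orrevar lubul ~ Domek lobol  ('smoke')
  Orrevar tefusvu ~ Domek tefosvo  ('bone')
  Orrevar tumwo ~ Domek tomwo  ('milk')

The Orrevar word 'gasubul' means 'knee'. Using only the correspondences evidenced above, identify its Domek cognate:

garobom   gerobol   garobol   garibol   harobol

wasuwa ~ warowa — Orrevar s corresponds to Domek r between vowels (before a back vowel).
lubul ~ lobol — Orrevar u corresponds to Domek o after a consonant, before a labial obstruent.
gaswudo ~ gaswodo, wasuwa ~ warowa — Orrevar u corresponds to Domek o after a consonant, before a consonant other than r, m, n, p, b, f, v.
Applying these to Orrevar 'gasubul':
  gasubul → garubul   (s→r between vowels (before a back vowel))
  garubul → garobul   (u→o after a consonant, before a labial obstruent)
  garobul → garobol   (u→o after a consonant, before a consonant other than r, m, n, p, b, f, v)
So the Domek cognate is 'garobol'.

garobol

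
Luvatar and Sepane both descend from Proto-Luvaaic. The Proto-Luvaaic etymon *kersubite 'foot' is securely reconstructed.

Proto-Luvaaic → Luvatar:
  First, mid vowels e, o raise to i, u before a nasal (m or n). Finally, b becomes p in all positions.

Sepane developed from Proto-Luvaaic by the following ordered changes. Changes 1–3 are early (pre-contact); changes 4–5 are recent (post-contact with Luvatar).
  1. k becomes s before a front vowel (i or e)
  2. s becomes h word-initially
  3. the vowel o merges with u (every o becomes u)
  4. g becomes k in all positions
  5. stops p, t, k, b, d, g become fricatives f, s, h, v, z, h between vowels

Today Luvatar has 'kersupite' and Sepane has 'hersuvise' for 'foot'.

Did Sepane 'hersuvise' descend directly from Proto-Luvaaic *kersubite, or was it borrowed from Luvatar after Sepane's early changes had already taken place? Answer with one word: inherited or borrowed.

If inherited, *kersubite would pass through all of Sepane's changes:
Sepane: *kersubite
  kersubite → sersubite   [palatalisation]
  sersubite → hersubite   [debuccalisation]
  hersubite (rule 3 does not apply)
  hersubite (rule 4 does not apply)
  hersubite → hersuvise   [intervocalic lenition]
  giving Sepane hersuvise.
If borrowed from Luvatar 'kersupite' after the early changes, it would undergo only the recent ones:
  rule 4 (unconditioned shift): no change (kersupite)
  rule 5 (intervocalic lenition): kersupite → kersufise
  ⇒ as a loan: kersufise
Sepane 'hersuvise' matches the inherited outcome exactly, so it is an inherited cognate, not a loan.

inherited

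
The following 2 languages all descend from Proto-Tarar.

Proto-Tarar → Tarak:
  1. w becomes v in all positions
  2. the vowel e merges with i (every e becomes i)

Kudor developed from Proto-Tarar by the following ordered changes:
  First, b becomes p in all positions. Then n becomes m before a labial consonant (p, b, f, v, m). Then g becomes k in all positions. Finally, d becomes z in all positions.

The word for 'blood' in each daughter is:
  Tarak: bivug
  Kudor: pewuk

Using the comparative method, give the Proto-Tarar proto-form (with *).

Position 2: Tarak has i, Kudor has e. Kudor preserves e here (none of its changes turn any other segment into e), so the proto-segment is *e.
Position 3: Tarak has v, Kudor has w. Kudor preserves w here (none of its changes turn any other segment into w), so the proto-segment is *w.
Position 1: Tarak has b, Kudor has p. Tarak preserves b here (none of its changes turn any other segment into b), so the proto-segment is *b.
This points to *bewug. Verify forward in each daughter:
Tarak: *bewug > bevug > bivug  (by unconditioned shift, vowel merger)
Kudor: *bewug
  bewug → pewug   [unconditioned shift]
  pewug (rule 2 does not apply)
  pewug → pewuk   [unconditioned shift]
  pewuk (rule 4 does not apply)
  giving Kudor pewuk.
Only *bewug yields all of Tarak bivug, Kudor pewuk.

*bewug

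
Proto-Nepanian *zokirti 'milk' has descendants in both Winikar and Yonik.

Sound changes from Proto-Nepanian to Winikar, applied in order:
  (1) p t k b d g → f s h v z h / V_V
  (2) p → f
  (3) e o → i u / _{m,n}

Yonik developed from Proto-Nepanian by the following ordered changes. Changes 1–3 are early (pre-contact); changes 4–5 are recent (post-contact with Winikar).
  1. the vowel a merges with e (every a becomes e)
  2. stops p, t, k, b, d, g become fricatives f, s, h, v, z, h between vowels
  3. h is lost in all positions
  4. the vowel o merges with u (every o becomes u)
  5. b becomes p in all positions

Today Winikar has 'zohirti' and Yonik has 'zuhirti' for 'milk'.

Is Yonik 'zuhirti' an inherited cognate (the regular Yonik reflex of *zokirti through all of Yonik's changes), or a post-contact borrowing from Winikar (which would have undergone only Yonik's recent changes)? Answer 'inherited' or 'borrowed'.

If inherited, *zokirti would pass through all of Yonik's changes:
Yonik: *zokirti > zohirti > zoirti > zuirti  (by intervocalic lenition, h-loss, vowel merger)
If borrowed from Winikar 'zohirti' after the early changes, it would undergo only the recent ones:
  rule 4 (vowel merger): zohirti → zuhirti
  rule 5 (unconditioned shift): no change (zuhirti)
  ⇒ as a loan: zuhirti
Yonik 'zuhirti' matches the loan outcome 'zuhirti', not the inherited 'zuirti' — it skipped the early Yonik changes, so it was borrowed from Winikar.

borrowed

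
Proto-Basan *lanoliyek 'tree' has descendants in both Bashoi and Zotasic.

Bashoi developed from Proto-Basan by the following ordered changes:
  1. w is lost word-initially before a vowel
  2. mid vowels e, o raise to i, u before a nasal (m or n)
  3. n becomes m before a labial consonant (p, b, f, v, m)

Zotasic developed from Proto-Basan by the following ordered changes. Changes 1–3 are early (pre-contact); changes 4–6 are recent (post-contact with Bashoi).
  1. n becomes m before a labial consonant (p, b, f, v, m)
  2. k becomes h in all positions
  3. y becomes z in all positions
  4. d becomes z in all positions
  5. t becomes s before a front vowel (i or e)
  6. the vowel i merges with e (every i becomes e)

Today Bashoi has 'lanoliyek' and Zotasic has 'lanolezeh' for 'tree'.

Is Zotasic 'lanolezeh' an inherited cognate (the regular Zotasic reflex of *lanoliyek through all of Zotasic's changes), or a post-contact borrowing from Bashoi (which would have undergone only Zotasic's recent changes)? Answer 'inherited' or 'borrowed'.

If inherited, *lanoliyek would pass through all of Zotasic's changes:
Zotasic: start from *lanoliyek.
  rule 1: no change — lanoliyek
  rule 2 (unconditioned shift): lanoliyek → lanoliyeh
  rule 3 (unconditioned shift): lanoliyeh → lanolizeh
  rule 4: no change — lanolizeh
  rule 5: no change — lanolizeh
  rule 6 (vowel merger): lanolizeh → lanolezeh
  ⇒ Zotasic lanolezeh
If borrowed from Bashoi 'lanoliyek' after the early changes, it would undergo only the recent ones:
  rule 4 (unconditioned shift): no change (lanoliyek)
  rule 5 (palatalisation): no change (lanoliyek)
  rule 6 (vowel merger): lanoliyek → lanoleyek
  ⇒ as a loan: lanoleyek
Zotasic 'lanolezeh' matches the inherited outcome exactly, so it is an inherited cognate, not a loan.

inherited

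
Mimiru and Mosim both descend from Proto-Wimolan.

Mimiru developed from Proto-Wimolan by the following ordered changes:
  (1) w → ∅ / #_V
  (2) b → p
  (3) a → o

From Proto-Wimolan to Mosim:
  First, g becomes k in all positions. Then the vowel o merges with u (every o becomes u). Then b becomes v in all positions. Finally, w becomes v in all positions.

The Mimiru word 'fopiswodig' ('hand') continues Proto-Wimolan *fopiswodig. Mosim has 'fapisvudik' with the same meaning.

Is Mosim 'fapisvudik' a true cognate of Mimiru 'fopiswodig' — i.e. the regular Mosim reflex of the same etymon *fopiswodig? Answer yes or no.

no

Derive the expected Mosim reflex of *fopiswodig:
Mosim: start from *fopiswodig.
  rule 1 (unconditioned shift): fopiswodig → fopiswodik
  rule 2 (vowel merger): fopiswodik → fupiswudik
  rule 3: no change — fupiswudik
  rule 4 (unconditioned shift): fupiswudik → fupisvudik
  ⇒ Mosim fupisvudik
The regular Mosim reflex would be 'fupisvudik', but the attested form is 'fapisvudik'. The correspondence is irregular, so they are not cognates (the Mosim form has a different source).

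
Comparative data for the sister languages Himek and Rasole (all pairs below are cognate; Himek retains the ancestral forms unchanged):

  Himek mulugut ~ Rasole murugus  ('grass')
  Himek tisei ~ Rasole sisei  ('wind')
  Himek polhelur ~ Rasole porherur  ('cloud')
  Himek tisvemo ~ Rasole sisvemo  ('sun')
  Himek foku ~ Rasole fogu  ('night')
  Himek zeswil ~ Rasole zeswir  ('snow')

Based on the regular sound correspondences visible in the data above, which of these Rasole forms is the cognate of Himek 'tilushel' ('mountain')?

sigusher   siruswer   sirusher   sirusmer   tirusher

sirusher

tisei ~ sisei, tisvemo ~ sisvemo — Himek t corresponds to Rasole s word-initially before a front vowel.
mulugut ~ murugus, polhelur ~ porherur — Himek l corresponds to Rasole r between vowels (before a back vowel).
zeswil ~ zeswir — Himek l corresponds to Rasole r word-finally.
Applying these to Himek 'tilushel':
  tilushel → silushel   (t→s word-initially before a front vowel)
  silushel → sirushel   (l→r between vowels (before a back vowel))
  sirushel → sirusher   (l→r word-finally)
So the Rasole cognate is 'sirusher'.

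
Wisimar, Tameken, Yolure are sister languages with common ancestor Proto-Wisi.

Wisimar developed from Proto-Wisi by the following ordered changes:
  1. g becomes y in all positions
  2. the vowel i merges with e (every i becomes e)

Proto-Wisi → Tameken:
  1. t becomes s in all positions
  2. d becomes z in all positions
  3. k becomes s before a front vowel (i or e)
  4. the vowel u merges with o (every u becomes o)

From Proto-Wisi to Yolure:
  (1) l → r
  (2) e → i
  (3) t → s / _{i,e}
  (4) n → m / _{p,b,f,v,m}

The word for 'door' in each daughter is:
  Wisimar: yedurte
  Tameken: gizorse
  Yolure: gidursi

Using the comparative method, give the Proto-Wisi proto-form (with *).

*gidurte

Position 2: Wisimar has e, Tameken has i, Yolure has i. Tameken preserves i here (none of its changes turn any other segment into i), so the proto-segment is *i.
Position 6: Wisimar has t, Tameken has s, Yolure has s. Wisimar preserves t here (none of its changes turn any other segment into t), so the proto-segment is *t.
Verify the candidate proto-form against each daughter:
Wisimar: *gidurte > yidurte > yedurte  (by unconditioned shift, vowel merger)
Tameken: start from *gidurte.
  rule 1 (unconditioned shift): gidurte → gidurse
  rule 2 (unconditioned shift): gidurse → gizurse
  rule 3: no change — gizurse
  rule 4 (vowel merger): gizurse → gizorse
  ⇒ Tameken gizorse
Yolure: *gidurte > gidurti > gidursi  (by vowel merger, palatalisation)
No other proto-form is consistent with every reflex, so the reconstruction is *gidurte.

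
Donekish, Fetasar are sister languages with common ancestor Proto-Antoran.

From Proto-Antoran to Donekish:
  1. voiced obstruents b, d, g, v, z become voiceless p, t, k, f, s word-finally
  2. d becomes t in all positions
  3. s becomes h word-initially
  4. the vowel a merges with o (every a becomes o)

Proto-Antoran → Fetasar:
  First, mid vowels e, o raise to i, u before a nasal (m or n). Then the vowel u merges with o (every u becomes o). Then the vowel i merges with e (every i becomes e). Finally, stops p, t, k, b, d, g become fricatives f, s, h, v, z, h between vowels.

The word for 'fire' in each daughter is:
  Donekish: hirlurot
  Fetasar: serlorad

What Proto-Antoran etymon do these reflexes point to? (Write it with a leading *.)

Position 5: Donekish has u, Fetasar has o. Donekish preserves u here (none of its changes turn any other segment into u), so the proto-segment is *u.
Position 1: Donekish has h, Fetasar has s. Taking the neighbouring segments as reconstructed: Donekish h could go back to *s or *h; Fetasar s can only go back to *s — the one source consistent with every daughter is *s.
Position 8: Donekish has t, Fetasar has d. Fetasar preserves d here (none of its changes turn any other segment into d), so the proto-segment is *d.
Verify the candidate proto-form against each daughter:
Donekish: *sirlurad
  sirlurad → sirlurat   [final devoicing]
  sirlurat (rule 2 does not apply)
  sirlurat → hirlurat   [debuccalisation]
  hirlurat → hirlurot   [vowel merger]
  giving Donekish hirlurot.
Fetasar: *sirlurad
  sirlurad (rule 1 does not apply)
  sirlurad → sirlorad   [vowel merger]
  sirlorad → serlorad   [vowel merger]
  serlorad (rule 4 does not apply)
  giving Fetasar serlorad.
Only *sirlurad yields all of Donekish hirlurot, Fetasar serlorad.

*sirlurad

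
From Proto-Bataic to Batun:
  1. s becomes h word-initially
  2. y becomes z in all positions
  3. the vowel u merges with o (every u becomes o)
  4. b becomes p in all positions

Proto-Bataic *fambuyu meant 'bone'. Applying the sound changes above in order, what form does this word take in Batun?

fampozo

Batun: *fambuyu > fambuzu > fambozo > fampozo  (by unconditioned shift, vowel merger, unconditioned shift)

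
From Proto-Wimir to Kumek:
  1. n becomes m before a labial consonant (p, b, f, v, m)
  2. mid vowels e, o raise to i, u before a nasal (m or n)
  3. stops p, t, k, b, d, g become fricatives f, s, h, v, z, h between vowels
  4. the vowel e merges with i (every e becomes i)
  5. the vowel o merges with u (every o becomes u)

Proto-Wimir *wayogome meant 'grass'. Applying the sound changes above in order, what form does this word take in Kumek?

Kumek: *wayogome > wayogume > wayohume > wayohumi > wayuhumi  (by pre-nasal raising, intervocalic lenition, vowel merger, vowel merger)

wayuhumi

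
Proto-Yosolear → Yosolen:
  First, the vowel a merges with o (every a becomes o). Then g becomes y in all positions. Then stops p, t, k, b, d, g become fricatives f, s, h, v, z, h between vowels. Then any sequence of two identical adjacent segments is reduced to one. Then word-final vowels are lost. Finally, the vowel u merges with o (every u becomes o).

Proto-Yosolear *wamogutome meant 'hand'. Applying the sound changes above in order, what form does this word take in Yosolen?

Yosolen: start from *wamogutome.
  rule 1 (vowel merger): wamogutome → womogutome
  rule 2 (unconditioned shift): womogutome → womoyutome
  rule 3 (intervocalic lenition): womoyutome → womoyusome
  rule 4: no change — womoyusome
  rule 5 (apocope): womoyusome → womoyusom
  rule 6 (vowel merger): womoyusom → womoyosom
  ⇒ Yosolen womoyosom

womoyosom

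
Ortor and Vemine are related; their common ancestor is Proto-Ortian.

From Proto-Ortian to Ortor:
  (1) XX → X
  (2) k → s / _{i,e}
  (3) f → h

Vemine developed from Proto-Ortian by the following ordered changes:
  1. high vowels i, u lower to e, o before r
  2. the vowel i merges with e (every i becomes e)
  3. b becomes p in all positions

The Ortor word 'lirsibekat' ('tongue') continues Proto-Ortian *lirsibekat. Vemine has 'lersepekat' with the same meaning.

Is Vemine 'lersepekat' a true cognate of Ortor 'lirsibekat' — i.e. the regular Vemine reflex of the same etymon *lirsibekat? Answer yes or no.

Derive the expected Vemine reflex of *lirsibekat:
Vemine: start from *lirsibekat.
  rule 1 (pre-rhotic lowering): lirsibekat → lersibekat
  rule 2 (vowel merger): lersibekat → lersebekat
  rule 3 (unconditioned shift): lersebekat → lersepekat
  ⇒ Vemine lersepekat
Vemine 'lersepekat' matches the regular reflex exactly, so the pair is cognate.

yes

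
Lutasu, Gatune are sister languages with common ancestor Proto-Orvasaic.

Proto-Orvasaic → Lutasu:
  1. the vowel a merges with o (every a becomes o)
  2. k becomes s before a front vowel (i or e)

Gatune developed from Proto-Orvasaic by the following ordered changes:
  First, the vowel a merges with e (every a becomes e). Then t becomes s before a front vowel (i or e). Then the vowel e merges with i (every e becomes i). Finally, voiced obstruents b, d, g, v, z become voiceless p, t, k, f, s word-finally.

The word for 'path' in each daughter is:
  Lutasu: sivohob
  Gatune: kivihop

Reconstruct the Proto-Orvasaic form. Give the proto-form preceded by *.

Position 1: Lutasu has s, Gatune has k. Taking the neighbouring segments as reconstructed: Lutasu s could go back to *k or *s; Gatune k can only go back to *k — the one source consistent with every daughter is *k.
Position 7: Lutasu has b, Gatune has p. Lutasu preserves b here (none of its changes turn any other segment into b), so the proto-segment is *b.
Position 4: Lutasu has o, Gatune has i. Taking the neighbouring segments as reconstructed: Lutasu o could go back to *a or *o; Gatune i could go back to *a or *e or *i — the one source consistent with every daughter is *a.
This points to *kivahob. Verify forward in each daughter:
Lutasu: start from *kivahob.
  rule 1 (vowel merger): kivahob → kivohob
  rule 2 (palatalisation): kivohob → sivohob
  ⇒ Lutasu sivohob
Gatune: *kivahob > kivehob > kivihob > kivihop  (by vowel merger, vowel merger, final devoicing)
*kivahob is the unique common source.

*kivahob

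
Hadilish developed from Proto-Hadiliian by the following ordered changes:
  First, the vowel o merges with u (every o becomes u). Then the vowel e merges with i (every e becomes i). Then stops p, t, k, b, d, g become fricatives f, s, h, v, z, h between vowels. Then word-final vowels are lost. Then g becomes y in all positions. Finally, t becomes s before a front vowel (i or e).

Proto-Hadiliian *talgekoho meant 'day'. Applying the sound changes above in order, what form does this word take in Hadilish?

talyihuh

Hadilish: *talgekoho > talgekuhu > talgikuhu > talgihuhu > talgihuh > talyihuh  (by vowel merger, vowel merger, intervocalic lenition, apocope, unconditioned shift)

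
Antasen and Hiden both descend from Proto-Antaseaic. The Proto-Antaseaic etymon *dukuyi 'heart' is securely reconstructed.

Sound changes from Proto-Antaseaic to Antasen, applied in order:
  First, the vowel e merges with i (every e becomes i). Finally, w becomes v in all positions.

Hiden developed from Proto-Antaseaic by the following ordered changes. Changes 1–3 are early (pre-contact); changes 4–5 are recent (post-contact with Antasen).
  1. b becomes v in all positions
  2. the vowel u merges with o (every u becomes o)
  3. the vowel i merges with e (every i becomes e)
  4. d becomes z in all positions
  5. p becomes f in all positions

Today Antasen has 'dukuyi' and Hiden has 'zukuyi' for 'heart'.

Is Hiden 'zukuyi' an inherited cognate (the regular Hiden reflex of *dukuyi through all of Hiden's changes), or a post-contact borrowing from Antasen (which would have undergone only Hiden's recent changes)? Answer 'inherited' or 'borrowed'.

borrowed

If inherited, *dukuyi would pass through all of Hiden's changes:
Hiden: start from *dukuyi.
  rule 1: no change — dukuyi
  rule 2 (vowel merger): dukuyi → dokoyi
  rule 3 (vowel merger): dokoyi → dokoye
  rule 4 (unconditioned shift): dokoye → zokoye
  rule 5: no change — zokoye
  ⇒ Hiden zokoye
If borrowed from Antasen 'dukuyi' after the early changes, it would undergo only the recent ones:
  rule 4 (unconditioned shift): dukuyi → zukuyi
  rule 5 (unconditioned shift): no change (zukuyi)
  ⇒ as a loan: zukuyi
Hiden 'zukuyi' matches the loan outcome 'zukuyi', not the inherited 'zokoye' — it skipped the early Hiden changes, so it was borrowed from Antasen.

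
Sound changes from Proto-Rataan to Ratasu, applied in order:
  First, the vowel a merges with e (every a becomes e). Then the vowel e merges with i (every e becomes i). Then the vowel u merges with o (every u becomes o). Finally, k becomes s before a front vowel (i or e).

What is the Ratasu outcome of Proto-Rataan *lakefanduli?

Ratasu: start from *lakefanduli.
  rule 1 (vowel merger): lakefanduli → lekefenduli
  rule 2 (vowel merger): lekefenduli → likifinduli
  rule 3 (vowel merger): likifinduli → likifindoli
  rule 4 (palatalisation): likifindoli → lisifindoli
  ⇒ Ratasu lisifindoli

lisifindoli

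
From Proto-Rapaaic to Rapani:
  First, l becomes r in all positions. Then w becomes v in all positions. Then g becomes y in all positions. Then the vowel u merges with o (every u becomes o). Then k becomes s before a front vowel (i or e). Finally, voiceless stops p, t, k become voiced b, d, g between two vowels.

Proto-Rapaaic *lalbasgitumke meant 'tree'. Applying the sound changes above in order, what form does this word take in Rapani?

Rapani: *lalbasgitumke > rarbasgitumke > rarbasyitumke > rarbasyitomke > rarbasyitomse > rarbasyidomse  (by unconditioned shift, unconditioned shift, vowel merger, palatalisation, intervocalic voicing)

rarbasyidomse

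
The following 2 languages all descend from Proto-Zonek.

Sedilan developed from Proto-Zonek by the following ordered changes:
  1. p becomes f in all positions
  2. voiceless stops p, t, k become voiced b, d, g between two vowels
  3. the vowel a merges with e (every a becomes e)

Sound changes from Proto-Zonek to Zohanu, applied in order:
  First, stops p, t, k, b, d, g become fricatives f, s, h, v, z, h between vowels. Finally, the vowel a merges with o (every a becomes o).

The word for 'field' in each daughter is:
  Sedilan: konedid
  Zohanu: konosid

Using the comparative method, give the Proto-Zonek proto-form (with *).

*konatid

Position 4: Sedilan has e, Zohanu has o. Taking the neighbouring segments as reconstructed: Sedilan e could go back to *a or *e; Zohanu o could go back to *a or *o — the one source consistent with every daughter is *a.
Position 5: Sedilan has d, Zohanu has s. Taking the neighbouring segments as reconstructed: Sedilan d could go back to *t or *d; Zohanu s could go back to *t or *s — the one source consistent with every daughter is *t.
Verify the candidate proto-form against each daughter:
Sedilan: start from *konatid.
  rule 1: no change — konatid
  rule 2 (intervocalic voicing): konatid → konadid
  rule 3 (vowel merger): konadid → konedid
  ⇒ Sedilan konedid
Zohanu: *konatid > konasid > konosid  (by intervocalic lenition, vowel merger)
Only *konatid yields all of Sedilan konedid, Zohanu konosid.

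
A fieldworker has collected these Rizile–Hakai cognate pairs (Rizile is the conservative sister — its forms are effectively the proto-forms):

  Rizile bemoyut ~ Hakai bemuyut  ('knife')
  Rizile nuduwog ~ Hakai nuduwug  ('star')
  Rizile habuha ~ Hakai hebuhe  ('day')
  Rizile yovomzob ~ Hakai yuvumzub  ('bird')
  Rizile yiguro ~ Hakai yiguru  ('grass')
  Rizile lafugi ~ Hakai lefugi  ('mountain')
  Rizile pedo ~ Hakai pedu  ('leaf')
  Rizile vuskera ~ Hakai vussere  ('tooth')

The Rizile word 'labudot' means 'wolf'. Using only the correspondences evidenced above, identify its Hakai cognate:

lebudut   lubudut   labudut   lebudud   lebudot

lebudut

habuha ~ hebuhe — Rizile a corresponds to Hakai e after a consonant, before a labial obstruent.
bemoyut ~ bemuyut, nuduwog ~ nuduwug — Rizile o corresponds to Hakai u after a consonant, before a consonant other than r, m, n, p, b, f, v.
Applying these to Rizile 'labudot':
  labudot → lebudot   (a→e after a consonant, before a labial obstruent)
  lebudot → lebudut   (o→u after a consonant, before a consonant other than r, m, n, p, b, f, v)
So the Hakai cognate is 'lebudut'.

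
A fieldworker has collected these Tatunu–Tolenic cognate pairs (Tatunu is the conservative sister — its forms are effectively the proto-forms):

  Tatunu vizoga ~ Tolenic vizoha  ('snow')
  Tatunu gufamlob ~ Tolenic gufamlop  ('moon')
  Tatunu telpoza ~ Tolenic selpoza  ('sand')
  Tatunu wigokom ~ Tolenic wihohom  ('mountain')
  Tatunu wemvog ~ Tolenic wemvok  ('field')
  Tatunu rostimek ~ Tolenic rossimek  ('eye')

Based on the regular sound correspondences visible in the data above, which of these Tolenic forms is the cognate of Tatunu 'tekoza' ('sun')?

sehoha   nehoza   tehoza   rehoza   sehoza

sehoza

telpoza ~ selpoza — Tatunu t corresponds to Tolenic s word-initially before a front vowel.
wigokom ~ wihohom — Tatunu k corresponds to Tolenic h between vowels (before a back vowel).
Applying these to Tatunu 'tekoza':
  tekoza → sekoza   (t→s word-initially before a front vowel)
  sekoza → sehoza   (k→h between vowels (before a back vowel))
So the Tolenic cognate is 'sehoza'.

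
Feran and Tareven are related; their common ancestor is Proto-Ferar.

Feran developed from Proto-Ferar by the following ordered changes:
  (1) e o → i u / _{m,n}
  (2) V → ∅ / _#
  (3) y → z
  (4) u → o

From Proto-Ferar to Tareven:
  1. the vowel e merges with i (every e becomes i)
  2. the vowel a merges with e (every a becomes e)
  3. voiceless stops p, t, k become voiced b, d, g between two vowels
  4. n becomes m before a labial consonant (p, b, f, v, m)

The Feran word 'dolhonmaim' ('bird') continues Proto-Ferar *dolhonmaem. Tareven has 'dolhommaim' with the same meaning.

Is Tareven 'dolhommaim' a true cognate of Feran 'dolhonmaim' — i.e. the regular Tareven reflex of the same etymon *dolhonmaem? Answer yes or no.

no

Derive the expected Tareven reflex of *dolhonmaem:
Tareven: *dolhonmaem
  dolhonmaem → dolhonmaim   [vowel merger]
  dolhonmaim → dolhonmeim   [vowel merger]
  dolhonmeim (rule 3 does not apply)
  dolhonmeim → dolhommeim   [nasal place assimilation]
  giving Tareven dolhommeim.
The regular Tareven reflex would be 'dolhommeim', but the attested form is 'dolhommaim'. The correspondence is irregular, so they are not cognates (the Tareven form has a different source).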